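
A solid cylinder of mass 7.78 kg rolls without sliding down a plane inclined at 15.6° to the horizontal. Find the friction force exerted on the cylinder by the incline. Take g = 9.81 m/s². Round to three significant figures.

The moment of inertia is (1/2)MR², giving k ≡ I/(MR²) = 0.5.
Translational: Mg sinθ − f = Ma. Rotational about the CM: fR = Iα = kMRa, so f = kMa.
Combining, a = g sinθ/(1+k) and f = kMa = kMg sinθ/(1+k).
f = 0.5 × 7.78 × 9.81 × sin15.6° / 1.5 ≈ 6.84 N.

f ≈ 6.84 N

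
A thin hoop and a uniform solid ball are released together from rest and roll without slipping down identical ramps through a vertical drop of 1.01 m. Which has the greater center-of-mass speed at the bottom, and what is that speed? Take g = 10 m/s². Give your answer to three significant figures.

For rolling without slipping, Mgh = ½(1+k)Mv² where k = I/(MR²), so v = √(2gh/(1+k)).
Thin hoop: k = 1, giving v = √(2×10×1.01/2) = 3.178 m/s.
Uniform solid ball: k = 0.4, giving v = √(2×10×1.01/1.4) = 3.798 m/s.
The smaller k wins: the uniform solid ball, at ≈ 3.80 m/s.

the uniform solid ball, at v ≈ 3.80 m/s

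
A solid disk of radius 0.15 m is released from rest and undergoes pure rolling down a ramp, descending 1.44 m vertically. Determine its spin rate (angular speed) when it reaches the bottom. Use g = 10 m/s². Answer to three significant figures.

ω ≈ 29.2 rad/s

Here I = (1/2)MR², so the shape factor k = I/(MR²) = 0.5.
The rolling condition ω = v/R makes the rotational term ½I(v/R)² = ½kMv², so KE_total = ½(1+k)Mv² = (3/4)Mv².
Energy conservation Mgh = ½(1+k)Mv² gives v = √(2gh/(1+k)) = √(2 × 10 × 1.44 / 1.5) = 4.382 m/s.
The angular speed follows from ω = v/R = 4.382/0.15 ≈ 29.2 rad/s.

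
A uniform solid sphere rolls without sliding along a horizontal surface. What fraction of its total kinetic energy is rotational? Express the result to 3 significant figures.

With I = (2/5)MR², the ratio k = I/(MR²) is 0.4.
With ω = v/R, KE_trans = ½Mv² and KE_rot = ½Iω² = ½kMv², so KE_total = ½(1+k)Mv².
The rotational fraction is therefore k/(1+k) = 0.4/1.4 ≈ 0.286.

fraction ≈ 0.286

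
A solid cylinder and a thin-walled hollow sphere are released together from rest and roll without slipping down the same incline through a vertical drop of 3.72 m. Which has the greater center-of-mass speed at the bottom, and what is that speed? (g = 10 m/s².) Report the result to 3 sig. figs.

For rolling without slipping, Mgh = ½(1+k)Mv² where k = I/(MR²), so v = √(2gh/(1+k)).
Solid cylinder: k = 0.5, giving v = √(2×10×3.72/1.5) = 7.043 m/s.
Thin-walled hollow sphere: k = 2/3, giving v = √(2×10×3.72/1.667) = 6.681 m/s.
The smaller k wins: the solid cylinder, at ≈ 7.04 m/s.

the solid cylinder, at v ≈ 7.04 m/s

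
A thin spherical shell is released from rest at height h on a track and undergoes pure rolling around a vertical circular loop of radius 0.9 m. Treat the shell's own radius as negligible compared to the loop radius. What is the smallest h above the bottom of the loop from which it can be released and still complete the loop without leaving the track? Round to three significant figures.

For this body I = (2/3)MR², i.e. k = I/(MR²) = 2/3.
At the top, contact is just lost when gravity alone supplies the centripetal force: Mg = Mv_top²/r, i.e. v_top² = gr.
With ω = v/R, the kinetic energy at speed v is ½(1+k)Mv² = (5/6)Mv².
Energy conservation from release (height h) to the top (height 2r): Mgh = Mg(2r) + (5/6)M·gr.
Thus h_min = 2r + (1+k)r/2 = r(2 + 1.667/2) = 0.9 × 2.833 ≈ 2.55 m.

h_min ≈ 2.55 m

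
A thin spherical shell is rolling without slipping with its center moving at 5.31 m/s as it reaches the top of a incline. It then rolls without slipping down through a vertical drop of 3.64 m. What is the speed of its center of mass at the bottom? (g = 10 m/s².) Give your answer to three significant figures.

v ≈ 8.48 m/s

With I = (2/3)MR², the ratio k = I/(MR²) is 2/3.
Rolling without slipping gives ω = v/R, so the total kinetic energy is ½Mv² + ½Iω² = ½(1+k)Mv² = (5/6)Mv².
Conserving energy between top and bottom: (5/6)Mv² = (5/6)Mv₀² + Mgh, hence v² = v₀² + 2gh/(1+k).
v = √(5.31² + 2×10×3.64/1.667) = √71.88 ≈ 8.48 m/s.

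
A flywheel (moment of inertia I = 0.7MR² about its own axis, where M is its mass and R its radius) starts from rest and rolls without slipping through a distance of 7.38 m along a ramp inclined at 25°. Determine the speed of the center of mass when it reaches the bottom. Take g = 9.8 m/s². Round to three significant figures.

With I = 0.7MR², the ratio k = I/(MR²) is 0.7.
Pure rolling means v = ωR; then KE = ½Mv² + ½I(v/R)² = ½(1+k)Mv² = (17/20)Mv².
The vertical drop is h = L sinθ = 7.38 × sin25° = 3.119 m.
Setting Mgh = (17/20)Mv² gives v = √(2gh/(1+k)) = √(2·9.8·3.119/1.7) ≈ 6.00 m/s.

v ≈ 6.00 m/s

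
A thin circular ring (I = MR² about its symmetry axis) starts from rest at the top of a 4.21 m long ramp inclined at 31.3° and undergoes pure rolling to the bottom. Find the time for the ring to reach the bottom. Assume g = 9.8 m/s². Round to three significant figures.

The moment of inertia is MR², giving k ≡ I/(MR²) = 1.
Newton's second law down the slope: Mg sinθ − f = Ma. The torque equation fR = Iα (with α = a/R) gives f = kMa.
Hence a = g sinθ/(1+k) = 9.8×sin31.3°/2 = 2.546 m/s².
With constant a from rest, t = √(2L/a) = √(2·4.21/2.546) ≈ 1.82 s.

t ≈ 1.82 s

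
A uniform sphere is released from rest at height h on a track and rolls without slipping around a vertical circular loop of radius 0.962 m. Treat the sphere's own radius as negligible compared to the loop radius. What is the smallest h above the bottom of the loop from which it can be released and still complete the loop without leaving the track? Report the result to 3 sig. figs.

For this body I = (2/5)MR², i.e. k = I/(MR²) = 0.4.
At the top of the loop, the minimum-contact condition is Mg = Mv_top²/r, so v_top² = gr.
With ω = v/R, the kinetic energy at speed v is ½(1+k)Mv² = (7/10)Mv².
Energy conservation from release (height h) to the top (height 2r): Mgh = Mg(2r) + (7/10)M·gr.
Thus h_min = 2r + (1+k)r/2 = r(2 + 1.4/2) = 0.962 × 2.7 ≈ 2.60 m.

h_min ≈ 2.60 m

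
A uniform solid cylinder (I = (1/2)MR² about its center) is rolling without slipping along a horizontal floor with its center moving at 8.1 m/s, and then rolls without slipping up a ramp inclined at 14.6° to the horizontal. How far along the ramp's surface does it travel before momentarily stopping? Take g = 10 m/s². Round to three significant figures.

d ≈ 19.5 m

Here I = (1/2)MR², so the shape factor k = I/(MR²) = 0.5.
Since it rolls without slipping, ω = v/R and KE = ½Mv² + ½Iω² = ½(1+k)Mv² = (3/4)Mv².
Setting this equal to Mgh gives the vertical rise h = (1+k)v₀²/(2g) = 1.5×8.1²/(2×10) = 4.921 m.
Along the incline, d = h/sinθ = 4.921/sin14.6° ≈ 19.5 m.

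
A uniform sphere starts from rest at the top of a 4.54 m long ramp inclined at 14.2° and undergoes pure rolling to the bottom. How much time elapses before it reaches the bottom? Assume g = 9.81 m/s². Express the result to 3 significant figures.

With I = (2/5)MR², the ratio k = I/(MR²) is 0.4.
Translational: Mg sinθ − f = Ma. Rotational about the CM: fR = Iα = kMRa, so f = kMa.
Hence a = g sinθ/(1+k) = 9.81×sin14.2°/1.4 = 1.719 m/s².
With constant a from rest, t = √(2L/a) = √(2·4.54/1.719) ≈ 2.30 s.

t ≈ 2.30 s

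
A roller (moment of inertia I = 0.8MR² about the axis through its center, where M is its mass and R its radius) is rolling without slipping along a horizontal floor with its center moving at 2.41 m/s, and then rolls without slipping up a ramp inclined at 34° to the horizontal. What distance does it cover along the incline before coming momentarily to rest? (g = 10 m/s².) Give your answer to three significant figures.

Here I = 0.8MR², so the shape factor k = I/(MR²) = 0.8.
The rolling condition ω = v/R makes the rotational term ½I(v/R)² = ½kMv², so KE_total = ½(1+k)Mv² = (9/10)Mv².
Setting this equal to Mgh gives the vertical rise h = (1+k)v₀²/(2g) = 1.8×2.41²/(2×10) = 0.5227 m.
Along the incline, d = h/sinθ = 0.5227/sin34° ≈ 0.935 m.

d ≈ 0.935 m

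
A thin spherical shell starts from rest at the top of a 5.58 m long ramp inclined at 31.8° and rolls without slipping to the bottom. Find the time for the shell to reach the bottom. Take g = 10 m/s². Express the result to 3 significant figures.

For this body I = (2/3)MR², i.e. k = I/(MR²) = 2/3.
Along the incline Mg sinθ − f = Ma, and torque about the center fR = Iα = kMR²(a/R) gives f = kMa.
Hence a = g sinθ/(1+k) = 10×sin31.8°/1.667 = 3.162 m/s².
With constant a from rest, t = √(2L/a) = √(2·5.58/3.162) ≈ 1.88 s.

t ≈ 1.88 s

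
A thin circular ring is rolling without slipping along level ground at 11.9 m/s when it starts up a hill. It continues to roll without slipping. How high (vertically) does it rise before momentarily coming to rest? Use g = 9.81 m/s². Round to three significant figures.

The moment of inertia is MR², giving k ≡ I/(MR²) = 1.
Pure rolling means v = ωR; then KE = ½Mv² + ½I(v/R)² = ½(1+k)Mv² = Mv².
All of this converts to potential energy at the highest point: Mv₀² = Mgh.
Thus h = (1+k)v₀²/(2g) = 2 × 11.9² / (2 × 9.81) ≈ 14.4 m.

h ≈ 14.4 m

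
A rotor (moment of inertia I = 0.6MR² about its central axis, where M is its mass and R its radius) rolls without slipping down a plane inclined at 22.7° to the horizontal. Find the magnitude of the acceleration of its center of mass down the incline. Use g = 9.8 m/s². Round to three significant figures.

Here I = 0.6MR², so the shape factor k = I/(MR²) = 0.6.
Along the incline Mg sinθ − f = Ma, and torque about the center fR = Iα = kMR²(a/R) gives f = kMa.
Eliminating f: Mg sinθ = (1+k)Ma, so a = g sinθ/(1+k) = 9.8 × sin22.7° / 1.6 ≈ 2.36 m/s².

a ≈ 2.36 m/s²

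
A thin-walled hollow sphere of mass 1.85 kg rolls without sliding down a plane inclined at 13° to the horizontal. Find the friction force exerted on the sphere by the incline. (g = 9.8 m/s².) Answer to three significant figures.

f ≈ 1.63 N

Here I = (2/3)MR², so the shape factor k = I/(MR²) = 2/3.
Newton's second law down the slope: Mg sinθ − f = Ma. The torque equation fR = Iα (with α = a/R) gives f = kMa.
Combining, a = g sinθ/(1+k) and f = kMa = kMg sinθ/(1+k).
f = (2/3) × 1.85 × 9.8 × sin13° / 1.667 ≈ 1.63 N.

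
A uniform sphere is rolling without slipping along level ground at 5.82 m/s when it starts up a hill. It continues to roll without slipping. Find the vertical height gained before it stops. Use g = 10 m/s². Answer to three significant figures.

With I = (2/5)MR², the ratio k = I/(MR²) is 0.4.
Since it rolls without slipping, ω = v/R and KE = ½Mv² + ½Iω² = ½(1+k)Mv² = (7/10)Mv².
At the top the kinetic energy is zero, so (7/10)Mv₀² = Mgh.
Thus h = (1+k)v₀²/(2g) = 1.4 × 5.82² / (2 × 10) ≈ 2.37 m.

h ≈ 2.37 m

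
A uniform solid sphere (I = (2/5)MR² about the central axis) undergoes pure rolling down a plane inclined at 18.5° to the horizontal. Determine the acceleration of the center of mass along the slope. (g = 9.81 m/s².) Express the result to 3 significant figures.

The moment of inertia is (2/5)MR², giving k ≡ I/(MR²) = 0.4.
Along the incline Mg sinθ − f = Ma, and torque about the center fR = Iα = kMR²(a/R) gives f = kMa.
Eliminating f: Mg sinθ = (1+k)Ma, so a = g sinθ/(1+k) = 9.81 × sin18.5° / 1.4 ≈ 2.22 m/s².

a ≈ 2.22 m/s²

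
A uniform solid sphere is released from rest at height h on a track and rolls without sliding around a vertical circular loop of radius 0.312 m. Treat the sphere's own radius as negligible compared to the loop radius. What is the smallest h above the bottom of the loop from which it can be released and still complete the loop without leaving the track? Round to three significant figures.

h_min ≈ 0.842 m

With I = (2/5)MR², the ratio k = I/(MR²) is 0.4.
At the top, contact is just lost when gravity alone supplies the centripetal force: Mg = Mv_top²/r, i.e. v_top² = gr.
With ω = v/R, the kinetic energy at speed v is ½(1+k)Mv² = (7/10)Mv².
Energy conservation from release (height h) to the top (height 2r): Mgh = Mg(2r) + (7/10)M·gr.
Thus h_min = 2r + (1+k)r/2 = r(2 + 1.4/2) = 0.312 × 2.7 ≈ 0.842 m.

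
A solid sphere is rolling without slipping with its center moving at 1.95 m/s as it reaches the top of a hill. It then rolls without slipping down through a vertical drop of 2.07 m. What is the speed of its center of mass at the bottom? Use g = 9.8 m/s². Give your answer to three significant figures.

v ≈ 5.73 m/s

With I = (2/5)MR², the ratio k = I/(MR²) is 0.4.
Pure rolling means v = ωR; then KE = ½Mv² + ½I(v/R)² = ½(1+k)Mv² = (7/10)Mv².
Energy conservation: (7/10)Mv₀² + Mgh = (7/10)Mv², so v² = v₀² + 2gh/(1+k).
v = √(1.95² + 2×9.8×2.07/1.4) = √32.78 ≈ 5.73 m/s.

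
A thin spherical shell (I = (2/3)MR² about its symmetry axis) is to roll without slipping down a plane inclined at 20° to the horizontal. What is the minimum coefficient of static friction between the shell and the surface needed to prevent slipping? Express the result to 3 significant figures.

μ_min ≈ 0.146

With I = (2/3)MR², the ratio k = I/(MR²) is 2/3.
Newton's second law down the slope: Mg sinθ − f = Ma. The torque equation fR = Iα (with α = a/R) gives f = kMa.
These give a = g sinθ/(1+k) and the required friction f = kMg sinθ/(1+k).
With N = Mg cosθ, the no-slip condition f ≤ μN gives μ_min = f/N = k tanθ/(1+k).
μ_min = (2/3) × tan20° / 1.667 ≈ 0.146.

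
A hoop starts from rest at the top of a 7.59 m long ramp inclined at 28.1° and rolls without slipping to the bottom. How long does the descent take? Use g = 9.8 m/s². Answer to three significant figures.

t ≈ 2.56 s

The moment of inertia is MR², giving k ≡ I/(MR²) = 1.
Along the incline Mg sinθ − f = Ma, and torque about the center fR = Iα = kMR²(a/R) gives f = kMa.
Hence a = g sinθ/(1+k) = 9.8×sin28.1°/2 = 2.308 m/s².
Starting from rest, L = ½at², so t = √(2L/a) = √(2×7.59/2.308) ≈ 2.56 s.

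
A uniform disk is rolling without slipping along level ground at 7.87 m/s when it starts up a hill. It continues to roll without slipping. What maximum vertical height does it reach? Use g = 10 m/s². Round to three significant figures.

h ≈ 4.65 m

For this body I = (1/2)MR², i.e. k = I/(MR²) = 0.5.
Pure rolling means v = ωR; then KE = ½Mv² + ½I(v/R)² = ½(1+k)Mv² = (3/4)Mv².
All of this converts to potential energy at the highest point: (3/4)Mv₀² = Mgh.
Thus h = (1+k)v₀²/(2g) = 1.5 × 7.87² / (2 × 10) ≈ 4.65 m.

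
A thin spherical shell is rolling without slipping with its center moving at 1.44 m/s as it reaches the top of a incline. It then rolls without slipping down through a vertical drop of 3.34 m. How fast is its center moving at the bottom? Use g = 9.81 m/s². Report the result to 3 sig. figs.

Here I = (2/3)MR², so the shape factor k = I/(MR²) = 2/3.
Rolling without slipping gives ω = v/R, so the total kinetic energy is ½Mv² + ½Iω² = ½(1+k)Mv² = (5/6)Mv².
Conserving energy between top and bottom: (5/6)Mv² = (5/6)Mv₀² + Mgh, hence v² = v₀² + 2gh/(1+k).
v = √(1.44² + 2×9.81×3.34/1.667) = √41.39 ≈ 6.43 m/s.

v ≈ 6.43 m/s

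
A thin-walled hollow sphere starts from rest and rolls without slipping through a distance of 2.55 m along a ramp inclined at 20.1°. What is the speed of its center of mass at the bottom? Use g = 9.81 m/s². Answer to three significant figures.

v ≈ 3.21 m/s

For this body I = (2/3)MR², i.e. k = I/(MR²) = 2/3.
Rolling without slipping gives ω = v/R, so the total kinetic energy is ½Mv² + ½Iω² = ½(1+k)Mv² = (5/6)Mv².
The vertical drop is h = L sinθ = 2.55 × sin20.1° = 0.8763 m.
Energy conservation: Mgh = (5/6)Mv², so v = √(2gh/(1+k)) = √(2 × 9.81 × 0.8763 / 1.667) ≈ 3.21 m/s.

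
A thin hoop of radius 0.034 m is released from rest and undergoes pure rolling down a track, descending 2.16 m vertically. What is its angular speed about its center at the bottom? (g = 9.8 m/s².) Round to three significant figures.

ω ≈ 135 rad/s

The moment of inertia is MR², giving k ≡ I/(MR²) = 1.
Since it rolls without slipping, ω = v/R and KE = ½Mv² + ½Iω² = ½(1+k)Mv² = Mv².
Energy conservation Mgh = ½(1+k)Mv² gives v = √(2gh/(1+k)) = √(2 × 9.8 × 2.16 / 2) = 4.601 m/s.
The angular speed follows from ω = v/R = 4.601/0.034 ≈ 135 rad/s.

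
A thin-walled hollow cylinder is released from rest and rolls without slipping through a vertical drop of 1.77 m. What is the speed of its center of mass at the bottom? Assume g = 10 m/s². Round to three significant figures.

For this body I = MR², i.e. k = I/(MR²) = 1.
The rolling condition ω = v/R makes the rotational term ½I(v/R)² = ½kMv², so KE_total = ½(1+k)Mv² = Mv².
Setting Mgh = Mv² gives v = √(2gh/(1+k)) = √(2·10·1.77/2) ≈ 4.21 m/s.

v ≈ 4.21 m/s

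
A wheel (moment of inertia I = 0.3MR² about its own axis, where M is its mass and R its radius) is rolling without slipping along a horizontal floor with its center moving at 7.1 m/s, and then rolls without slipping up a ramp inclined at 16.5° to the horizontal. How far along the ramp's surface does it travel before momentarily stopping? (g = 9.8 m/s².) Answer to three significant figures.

d ≈ 11.8 m

Here I = 0.3MR², so the shape factor k = I/(MR²) = 0.3.
Pure rolling means v = ωR; then KE = ½Mv² + ½I(v/R)² = ½(1+k)Mv² = (13/20)Mv².
Setting this equal to Mgh gives the vertical rise h = (1+k)v₀²/(2g) = 1.3×7.1²/(2×9.8) = 3.344 m.
Along the incline, d = h/sinθ = 3.344/sin16.5° ≈ 11.8 m.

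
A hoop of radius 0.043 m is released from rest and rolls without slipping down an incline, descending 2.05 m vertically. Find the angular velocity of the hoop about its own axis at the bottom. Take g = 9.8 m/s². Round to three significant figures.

Here I = MR², so the shape factor k = I/(MR²) = 1.
Rolling without slipping gives ω = v/R, so the total kinetic energy is ½Mv² + ½Iω² = ½(1+k)Mv² = Mv².
Energy conservation Mgh = ½(1+k)Mv² gives v = √(2gh/(1+k)) = √(2 × 9.8 × 2.05 / 2) = 4.482 m/s.
Then ω = v/R = 4.482 / 0.043 ≈ 104 rad/s.

ω ≈ 104 rad/s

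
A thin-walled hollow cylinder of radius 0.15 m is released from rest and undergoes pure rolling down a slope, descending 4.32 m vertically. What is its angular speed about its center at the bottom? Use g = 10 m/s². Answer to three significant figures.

The moment of inertia is MR², giving k ≡ I/(MR²) = 1.
The rolling condition ω = v/R makes the rotational term ½I(v/R)² = ½kMv², so KE_total = ½(1+k)Mv² = Mv².
Energy conservation Mgh = ½(1+k)Mv² gives v = √(2gh/(1+k)) = √(2 × 10 × 4.32 / 2) = 6.573 m/s.
The angular speed follows from ω = v/R = 6.573/0.15 ≈ 43.8 rad/s.

ω ≈ 43.8 rad/s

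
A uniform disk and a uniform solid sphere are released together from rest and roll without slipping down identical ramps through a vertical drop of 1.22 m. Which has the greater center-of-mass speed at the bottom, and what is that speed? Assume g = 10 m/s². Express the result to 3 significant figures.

For rolling without slipping, Mgh = ½(1+k)Mv² where k = I/(MR²), so v = √(2gh/(1+k)).
Uniform disk: k = 0.5, giving v = √(2×10×1.22/1.5) = 4.033 m/s.
Uniform solid sphere: k = 0.4, giving v = √(2×10×1.22/1.4) = 4.175 m/s.
The smaller k wins: the uniform solid sphere, at ≈ 4.17 m/s.

the uniform solid sphere, at v ≈ 4.17 m/s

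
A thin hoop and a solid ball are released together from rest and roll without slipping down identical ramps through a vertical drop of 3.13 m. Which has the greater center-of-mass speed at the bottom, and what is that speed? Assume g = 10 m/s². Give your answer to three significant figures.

For rolling without slipping, Mgh = ½(1+k)Mv² where k = I/(MR²), so v = √(2gh/(1+k)).
Thin hoop: k = 1, giving v = √(2×10×3.13/2) = 5.595 m/s.
Solid ball: k = 0.4, giving v = √(2×10×3.13/1.4) = 6.687 m/s.
The smaller k wins: the solid ball, at ≈ 6.69 m/s.

the solid ball, at v ≈ 6.69 m/s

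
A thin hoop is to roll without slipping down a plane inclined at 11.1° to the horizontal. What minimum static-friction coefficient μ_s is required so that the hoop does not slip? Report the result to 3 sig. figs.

μ_min ≈ 0.0981

The moment of inertia is MR², giving k ≡ I/(MR²) = 1.
Newton's second law down the slope: Mg sinθ − f = Ma. The torque equation fR = Iα (with α = a/R) gives f = kMa.
These give a = g sinθ/(1+k) and the required friction f = kMg sinθ/(1+k).
The normal force is N = Mg cosθ, so μ_min = f/N = k tanθ/(1+k).
μ_min = 1 × tan11.1° / 2 ≈ 0.0981.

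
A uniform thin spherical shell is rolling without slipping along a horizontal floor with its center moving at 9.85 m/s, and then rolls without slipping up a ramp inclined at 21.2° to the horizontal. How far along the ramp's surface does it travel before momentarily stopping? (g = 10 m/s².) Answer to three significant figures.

Here I = (2/3)MR², so the shape factor k = I/(MR²) = 2/3.
The rolling condition ω = v/R makes the rotational term ½I(v/R)² = ½kMv², so KE_total = ½(1+k)Mv² = (5/6)Mv².
Setting this equal to Mgh gives the vertical rise h = (1+k)v₀²/(2g) = 1.667×9.85²/(2×10) = 8.085 m.
Along the incline, d = h/sinθ = 8.085/sin21.2° ≈ 22.4 m.

d ≈ 22.4 m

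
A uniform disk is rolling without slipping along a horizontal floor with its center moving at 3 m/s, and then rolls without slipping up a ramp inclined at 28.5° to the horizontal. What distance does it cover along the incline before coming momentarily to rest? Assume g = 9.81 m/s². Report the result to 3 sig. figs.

Here I = (1/2)MR², so the shape factor k = I/(MR²) = 0.5.
Since it rolls without slipping, ω = v/R and KE = ½Mv² + ½Iω² = ½(1+k)Mv² = (3/4)Mv².
Setting this equal to Mgh gives the vertical rise h = (1+k)v₀²/(2g) = 1.5×3²/(2×9.81) = 0.6881 m.
The distance along the slope is d = h/sinθ = 0.6881/sin28.5° ≈ 1.44 m.

d ≈ 1.44 m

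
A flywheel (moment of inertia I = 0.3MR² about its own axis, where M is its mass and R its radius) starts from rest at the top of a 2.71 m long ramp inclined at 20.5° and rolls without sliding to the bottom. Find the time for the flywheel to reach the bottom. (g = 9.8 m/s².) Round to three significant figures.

For this body I = 0.3MR², i.e. k = I/(MR²) = 0.3.
Along the incline Mg sinθ − f = Ma, and torque about the center fR = Iα = kMR²(a/R) gives f = kMa.
Hence a = g sinθ/(1+k) = 9.8×sin20.5°/1.3 = 2.64 m/s².
Starting from rest, L = ½at², so t = √(2L/a) = √(2×2.71/2.64) ≈ 1.43 s.

t ≈ 1.43 s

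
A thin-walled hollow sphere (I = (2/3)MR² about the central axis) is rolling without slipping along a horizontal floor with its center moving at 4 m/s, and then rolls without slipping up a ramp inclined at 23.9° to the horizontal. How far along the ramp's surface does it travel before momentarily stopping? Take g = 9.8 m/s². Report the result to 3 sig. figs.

d ≈ 3.36 m

The moment of inertia is (2/3)MR², giving k ≡ I/(MR²) = 2/3.
Since it rolls without slipping, ω = v/R and KE = ½Mv² + ½Iω² = ½(1+k)Mv² = (5/6)Mv².
Setting this equal to Mgh gives the vertical rise h = (1+k)v₀²/(2g) = 1.667×4²/(2×9.8) = 1.361 m.
The distance along the slope is d = h/sinθ = 1.361/sin23.9° ≈ 3.36 m.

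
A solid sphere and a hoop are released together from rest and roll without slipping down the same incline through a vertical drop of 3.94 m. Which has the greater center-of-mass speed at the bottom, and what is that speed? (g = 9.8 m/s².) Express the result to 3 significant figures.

the solid sphere, at v ≈ 7.43 m/s

For rolling without slipping, Mgh = ½(1+k)Mv² where k = I/(MR²), so v = √(2gh/(1+k)).
Solid sphere: k = 0.4, giving v = √(2×9.8×3.94/1.4) = 7.427 m/s.
Hoop: k = 1, giving v = √(2×9.8×3.94/2) = 6.214 m/s.
The smaller k wins: the solid sphere, at ≈ 7.43 m/s.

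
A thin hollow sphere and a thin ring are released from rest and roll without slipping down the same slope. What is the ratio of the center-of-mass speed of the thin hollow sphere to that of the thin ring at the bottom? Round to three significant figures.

v_ratio ≈ 1.10

Each satisfies Mgh = ½(1+k)Mv² with k = I/(MR²), so v ∝ 1/√(1+k).
For the thin hollow sphere k = 2/3; for the thin ring k = 1.
v₁/v₂ = √((1+k₂)/(1+k₁)) = √(2/1.667) ≈ 1.10.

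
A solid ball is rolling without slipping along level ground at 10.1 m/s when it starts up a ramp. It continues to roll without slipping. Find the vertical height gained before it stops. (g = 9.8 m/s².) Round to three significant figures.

h ≈ 7.29 m

For this body I = (2/5)MR², i.e. k = I/(MR²) = 0.4.
Since it rolls without slipping, ω = v/R and KE = ½Mv² + ½Iω² = ½(1+k)Mv² = (7/10)Mv².
All of this converts to potential energy at the highest point: (7/10)Mv₀² = Mgh.
Thus h = (1+k)v₀²/(2g) = 1.4 × 10.1² / (2 × 9.8) ≈ 7.29 m.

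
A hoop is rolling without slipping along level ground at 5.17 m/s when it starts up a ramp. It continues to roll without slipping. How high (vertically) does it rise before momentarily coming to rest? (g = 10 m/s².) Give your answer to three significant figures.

The moment of inertia is MR², giving k ≡ I/(MR²) = 1.
Since it rolls without slipping, ω = v/R and KE = ½Mv² + ½Iω² = ½(1+k)Mv² = Mv².
All of this converts to potential energy at the highest point: Mv₀² = Mgh.
Thus h = (1+k)v₀²/(2g) = 2 × 5.17² / (2 × 10) ≈ 2.67 m.

h ≈ 2.67 m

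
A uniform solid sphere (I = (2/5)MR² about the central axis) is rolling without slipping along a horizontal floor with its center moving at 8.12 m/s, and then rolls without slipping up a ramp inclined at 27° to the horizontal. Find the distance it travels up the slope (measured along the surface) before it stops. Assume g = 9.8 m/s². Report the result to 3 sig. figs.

d ≈ 10.4 m

The moment of inertia is (2/5)MR², giving k ≡ I/(MR²) = 0.4.
Pure rolling means v = ωR; then KE = ½Mv² + ½I(v/R)² = ½(1+k)Mv² = (7/10)Mv².
Setting this equal to Mgh gives the vertical rise h = (1+k)v₀²/(2g) = 1.4×8.12²/(2×9.8) = 4.71 m.
The distance along the slope is d = h/sinθ = 4.71/sin27° ≈ 10.4 m.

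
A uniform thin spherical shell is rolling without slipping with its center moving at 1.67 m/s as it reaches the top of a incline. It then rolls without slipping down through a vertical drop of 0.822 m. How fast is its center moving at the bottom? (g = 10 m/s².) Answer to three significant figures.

The moment of inertia is (2/3)MR², giving k ≡ I/(MR²) = 2/3.
Rolling without slipping gives ω = v/R, so the total kinetic energy is ½Mv² + ½Iω² = ½(1+k)Mv² = (5/6)Mv².
Energy conservation: (5/6)Mv₀² + Mgh = (5/6)Mv², so v² = v₀² + 2gh/(1+k).
v = √(1.67² + 2×10×0.822/1.667) = √12.65 ≈ 3.56 m/s.

v ≈ 3.56 m/s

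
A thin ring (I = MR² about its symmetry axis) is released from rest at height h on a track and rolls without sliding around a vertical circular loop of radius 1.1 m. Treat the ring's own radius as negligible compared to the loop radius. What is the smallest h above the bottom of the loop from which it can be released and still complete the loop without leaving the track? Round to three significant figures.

Here I = MR², so the shape factor k = I/(MR²) = 1.
At the top, contact is just lost when gravity alone supplies the centripetal force: Mg = Mv_top²/r, i.e. v_top² = gr.
With ω = v/R, the kinetic energy at speed v is ½(1+k)Mv² = Mv².
Energy conservation from release (height h) to the top (height 2r): Mgh = Mg(2r) + M·gr.
Thus h_min = 2r + (1+k)r/2 = r(2 + 2/2) = 1.1 × 3 ≈ 3.30 m.

h_min ≈ 3.30 m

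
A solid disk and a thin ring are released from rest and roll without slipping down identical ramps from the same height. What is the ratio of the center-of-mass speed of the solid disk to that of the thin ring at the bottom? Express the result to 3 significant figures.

v_ratio ≈ 1.15

Each satisfies Mgh = ½(1+k)Mv² with k = I/(MR²), so v ∝ 1/√(1+k).
For the solid disk k = 0.5; for the thin ring k = 1.
v₁/v₂ = √((1+k₂)/(1+k₁)) = √(2/1.5) ≈ 1.15.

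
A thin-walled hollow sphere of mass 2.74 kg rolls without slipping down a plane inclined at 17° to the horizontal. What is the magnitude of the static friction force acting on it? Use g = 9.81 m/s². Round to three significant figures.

f ≈ 3.14 N

The moment of inertia is (2/3)MR², giving k ≡ I/(MR²) = 2/3.
Newton's second law down the slope: Mg sinθ − f = Ma. The torque equation fR = Iα (with α = a/R) gives f = kMa.
Combining, a = g sinθ/(1+k) and f = kMa = kMg sinθ/(1+k).
f = (2/3) × 2.74 × 9.81 × sin17° / 1.667 ≈ 3.14 N.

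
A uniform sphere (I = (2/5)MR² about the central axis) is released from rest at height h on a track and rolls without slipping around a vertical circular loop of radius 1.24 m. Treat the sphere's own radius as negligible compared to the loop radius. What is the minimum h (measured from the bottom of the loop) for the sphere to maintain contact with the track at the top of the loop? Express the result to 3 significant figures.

h_min ≈ 3.35 m

Here I = (2/5)MR², so the shape factor k = I/(MR²) = 0.4.
At the top, contact is just lost when gravity alone supplies the centripetal force: Mg = Mv_top²/r, i.e. v_top² = gr.
With ω = v/R, the kinetic energy at speed v is ½(1+k)Mv² = (7/10)Mv².
Energy conservation from release (height h) to the top (height 2r): Mgh = Mg(2r) + (7/10)M·gr.
Thus h_min = 2r + (1+k)r/2 = r(2 + 1.4/2) = 1.24 × 2.7 ≈ 3.35 m.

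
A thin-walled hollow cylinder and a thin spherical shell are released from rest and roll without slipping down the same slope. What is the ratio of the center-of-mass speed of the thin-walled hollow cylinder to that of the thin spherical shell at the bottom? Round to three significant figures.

Each satisfies Mgh = ½(1+k)Mv² with k = I/(MR²), so v ∝ 1/√(1+k).
For the thin-walled hollow cylinder k = 1; for the thin spherical shell k = 2/3.
v₁/v₂ = √((1+k₂)/(1+k₁)) = √(1.667/2) ≈ 0.913.

v_ratio ≈ 0.913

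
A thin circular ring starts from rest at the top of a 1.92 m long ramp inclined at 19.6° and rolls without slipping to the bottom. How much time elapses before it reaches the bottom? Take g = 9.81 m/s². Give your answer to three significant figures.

The moment of inertia is MR², giving k ≡ I/(MR²) = 1.
Along the incline Mg sinθ − f = Ma, and torque about the center fR = Iα = kMR²(a/R) gives f = kMa.
Hence a = g sinθ/(1+k) = 9.81×sin19.6°/2 = 1.645 m/s².
Starting from rest, L = ½at², so t = √(2L/a) = √(2×1.92/1.645) ≈ 1.53 s.

t ≈ 1.53 s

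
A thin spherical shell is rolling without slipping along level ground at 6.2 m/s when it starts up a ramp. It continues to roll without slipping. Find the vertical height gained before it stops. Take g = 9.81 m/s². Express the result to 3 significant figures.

h ≈ 3.27 m

Here I = (2/3)MR², so the shape factor k = I/(MR²) = 2/3.
Rolling without slipping gives ω = v/R, so the total kinetic energy is ½Mv² + ½Iω² = ½(1+k)Mv² = (5/6)Mv².
At the top the kinetic energy is zero, so (5/6)Mv₀² = Mgh.
Thus h = (1+k)v₀²/(2g) = 1.667 × 6.2² / (2 × 9.81) ≈ 3.27 m.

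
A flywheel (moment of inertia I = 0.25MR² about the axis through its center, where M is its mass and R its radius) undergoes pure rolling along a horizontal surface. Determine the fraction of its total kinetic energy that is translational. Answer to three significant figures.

fraction ≈ 0.800

For this body I = 0.25MR², i.e. k = I/(MR²) = 0.25.
With ω = v/R, KE_trans = ½Mv² and KE_rot = ½Iω² = ½kMv², so KE_total = ½(1+k)Mv².
The translational fraction is therefore 1/(1+k) = 1/1.25 ≈ 0.800.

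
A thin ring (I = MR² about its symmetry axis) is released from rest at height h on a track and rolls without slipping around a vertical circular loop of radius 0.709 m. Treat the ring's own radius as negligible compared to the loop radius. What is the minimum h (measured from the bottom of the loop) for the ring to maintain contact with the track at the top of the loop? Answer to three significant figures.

Here I = MR², so the shape factor k = I/(MR²) = 1.
At the top, contact is just lost when gravity alone supplies the centripetal force: Mg = Mv_top²/r, i.e. v_top² = gr.
With ω = v/R, the kinetic energy at speed v is ½(1+k)Mv² = Mv².
Energy conservation from release (height h) to the top (height 2r): Mgh = Mg(2r) + M·gr.
Thus h_min = 2r + (1+k)r/2 = r(2 + 2/2) = 0.709 × 3 ≈ 2.13 m.

h_min ≈ 2.13 m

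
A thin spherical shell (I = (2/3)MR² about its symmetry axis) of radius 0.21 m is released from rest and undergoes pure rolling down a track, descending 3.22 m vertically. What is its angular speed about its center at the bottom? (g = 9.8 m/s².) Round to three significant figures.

For this body I = (2/3)MR², i.e. k = I/(MR²) = 2/3.
Rolling without slipping gives ω = v/R, so the total kinetic energy is ½Mv² + ½Iω² = ½(1+k)Mv² = (5/6)Mv².
Energy conservation Mgh = ½(1+k)Mv² gives v = √(2gh/(1+k)) = √(2 × 9.8 × 3.22 / 1.667) = 6.154 m/s.
The angular speed follows from ω = v/R = 6.154/0.21 ≈ 29.3 rad/s.

ω ≈ 29.3 rad/s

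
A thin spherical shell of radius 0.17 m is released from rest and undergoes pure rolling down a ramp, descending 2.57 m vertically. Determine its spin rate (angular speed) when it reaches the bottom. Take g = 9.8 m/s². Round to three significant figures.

ω ≈ 32.3 rad/s

The moment of inertia is (2/3)MR², giving k ≡ I/(MR²) = 2/3.
Pure rolling means v = ωR; then KE = ½Mv² + ½I(v/R)² = ½(1+k)Mv² = (5/6)Mv².
Energy conservation Mgh = ½(1+k)Mv² gives v = √(2gh/(1+k)) = √(2 × 9.8 × 2.57 / 1.667) = 5.498 m/s.
The angular speed follows from ω = v/R = 5.498/0.17 ≈ 32.3 rad/s.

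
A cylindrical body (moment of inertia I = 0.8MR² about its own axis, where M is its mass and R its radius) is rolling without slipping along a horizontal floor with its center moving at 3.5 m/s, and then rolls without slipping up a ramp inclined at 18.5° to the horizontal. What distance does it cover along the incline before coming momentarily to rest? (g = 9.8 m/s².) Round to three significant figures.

d ≈ 3.55 m

For this body I = 0.8MR², i.e. k = I/(MR²) = 0.8.
The rolling condition ω = v/R makes the rotational term ½I(v/R)² = ½kMv², so KE_total = ½(1+k)Mv² = (9/10)Mv².
Setting this equal to Mgh gives the vertical rise h = (1+k)v₀²/(2g) = 1.8×3.5²/(2×9.8) = 1.125 m.
The distance along the slope is d = h/sinθ = 1.125/sin18.5° ≈ 3.55 m.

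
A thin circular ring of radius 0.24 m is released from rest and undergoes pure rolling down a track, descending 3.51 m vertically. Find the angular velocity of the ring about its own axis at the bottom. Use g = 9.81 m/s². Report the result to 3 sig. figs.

With I = MR², the ratio k = I/(MR²) is 1.
Pure rolling means v = ωR; then KE = ½Mv² + ½I(v/R)² = ½(1+k)Mv² = Mv².
Energy conservation Mgh = ½(1+k)Mv² gives v = √(2gh/(1+k)) = √(2 × 9.81 × 3.51 / 2) = 5.868 m/s.
Then ω = v/R = 5.868 / 0.24 ≈ 24.4 rad/s.

ω ≈ 24.4 rad/s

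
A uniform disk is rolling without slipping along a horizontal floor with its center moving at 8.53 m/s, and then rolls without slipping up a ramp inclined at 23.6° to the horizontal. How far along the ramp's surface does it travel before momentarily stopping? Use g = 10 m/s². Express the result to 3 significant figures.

Here I = (1/2)MR², so the shape factor k = I/(MR²) = 0.5.
Rolling without slipping gives ω = v/R, so the total kinetic energy is ½Mv² + ½Iω² = ½(1+k)Mv² = (3/4)Mv².
Setting this equal to Mgh gives the vertical rise h = (1+k)v₀²/(2g) = 1.5×8.53²/(2×10) = 5.457 m.
Along the incline, d = h/sinθ = 5.457/sin23.6° ≈ 13.6 m.

d ≈ 13.6 m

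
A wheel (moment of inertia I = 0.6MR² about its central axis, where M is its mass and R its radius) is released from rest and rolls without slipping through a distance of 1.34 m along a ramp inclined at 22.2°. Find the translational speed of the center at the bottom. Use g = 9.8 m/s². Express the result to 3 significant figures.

v ≈ 2.49 m/s

With I = 0.6MR², the ratio k = I/(MR²) is 0.6.
Since it rolls without slipping, ω = v/R and KE = ½Mv² + ½Iω² = ½(1+k)Mv² = (4/5)Mv².
The vertical drop is h = L sinθ = 1.34 × sin22.2° = 0.5063 m.
Energy conservation: Mgh = (4/5)Mv², so v = √(2gh/(1+k)) = √(2 × 9.8 × 0.5063 / 1.6) ≈ 2.49 m/s.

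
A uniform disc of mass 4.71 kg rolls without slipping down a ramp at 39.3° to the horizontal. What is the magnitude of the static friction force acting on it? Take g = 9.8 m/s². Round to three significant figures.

f ≈ 9.75 N

The moment of inertia is (1/2)MR², giving k ≡ I/(MR²) = 0.5.
Along the incline Mg sinθ − f = Ma, and torque about the center fR = Iα = kMR²(a/R) gives f = kMa.
Combining, a = g sinθ/(1+k) and f = kMa = kMg sinθ/(1+k).
f = 0.5 × 4.71 × 9.8 × sin39.3° / 1.5 ≈ 9.75 N.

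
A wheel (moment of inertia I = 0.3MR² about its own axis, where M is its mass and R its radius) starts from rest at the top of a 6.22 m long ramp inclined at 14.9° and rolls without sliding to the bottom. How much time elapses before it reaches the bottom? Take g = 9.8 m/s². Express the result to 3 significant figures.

For this body I = 0.3MR², i.e. k = I/(MR²) = 0.3.
Newton's second law down the slope: Mg sinθ − f = Ma. The torque equation fR = Iα (with α = a/R) gives f = kMa.
Hence a = g sinθ/(1+k) = 9.8×sin14.9°/1.3 = 1.938 m/s².
Starting from rest, L = ½at², so t = √(2L/a) = √(2×6.22/1.938) ≈ 2.53 s.

t ≈ 2.53 s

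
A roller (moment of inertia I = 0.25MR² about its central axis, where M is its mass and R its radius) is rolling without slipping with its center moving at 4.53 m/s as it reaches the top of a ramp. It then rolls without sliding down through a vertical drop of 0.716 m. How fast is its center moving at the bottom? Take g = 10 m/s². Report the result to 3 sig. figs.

v ≈ 5.65 m/s

For this body I = 0.25MR², i.e. k = I/(MR²) = 0.25.
Pure rolling means v = ωR; then KE = ½Mv² + ½I(v/R)² = ½(1+k)Mv² = (5/8)Mv².
Energy conservation: (5/8)Mv₀² + Mgh = (5/8)Mv², so v² = v₀² + 2gh/(1+k).
v = √(4.53² + 2×10×0.716/1.25) = √31.98 ≈ 5.65 m/s.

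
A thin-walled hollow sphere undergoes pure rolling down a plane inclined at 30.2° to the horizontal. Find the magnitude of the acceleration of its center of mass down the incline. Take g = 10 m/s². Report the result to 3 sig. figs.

Here I = (2/3)MR², so the shape factor k = I/(MR²) = 2/3.
Translational: Mg sinθ − f = Ma. Rotational about the CM: fR = Iα = kMRa, so f = kMa.
Eliminating f: Mg sinθ = (1+k)Ma, so a = g sinθ/(1+k) = 10 × sin30.2° / 1.667 ≈ 3.02 m/s².

a ≈ 3.02 m/s²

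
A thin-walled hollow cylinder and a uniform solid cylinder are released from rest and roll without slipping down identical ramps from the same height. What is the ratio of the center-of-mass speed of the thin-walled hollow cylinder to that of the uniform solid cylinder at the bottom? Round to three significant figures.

Each satisfies Mgh = ½(1+k)Mv² with k = I/(MR²), so v ∝ 1/√(1+k).
For the thin-walled hollow cylinder k = 1; for the uniform solid cylinder k = 0.5.
v₁/v₂ = √((1+k₂)/(1+k₁)) = √(1.5/2) ≈ 0.866.

v_ratio ≈ 0.866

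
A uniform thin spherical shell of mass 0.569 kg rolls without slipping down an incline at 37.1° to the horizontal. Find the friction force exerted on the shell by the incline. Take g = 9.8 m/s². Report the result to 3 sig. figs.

f ≈ 1.35 N

With I = (2/3)MR², the ratio k = I/(MR²) is 2/3.
Along the incline Mg sinθ − f = Ma, and torque about the center fR = Iα = kMR²(a/R) gives f = kMa.
Combining, a = g sinθ/(1+k) and f = kMa = kMg sinθ/(1+k).
f = (2/3) × 0.569 × 9.8 × sin37.1° / 1.667 ≈ 1.35 N.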